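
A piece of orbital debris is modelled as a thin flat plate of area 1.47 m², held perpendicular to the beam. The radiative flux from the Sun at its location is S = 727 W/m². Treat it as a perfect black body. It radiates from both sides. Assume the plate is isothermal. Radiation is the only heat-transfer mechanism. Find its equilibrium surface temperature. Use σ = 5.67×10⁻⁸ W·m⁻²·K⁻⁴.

At equilibrium, absorbed power = emitted power.
Absorbing cross-section = A = 1.470 m²; emitting surface = 2A = 2.940 m² (ratio 2).
S·A_cross = εσ·A_surf·T⁴  ⇒  T⁴ = S/(2σ).
T⁴ = 1.00·727/(2·5.67×10⁻⁸) = 6.411×10⁹ K⁴.
T = (6.411×10⁹)^(1/4).

T ≈ 283 K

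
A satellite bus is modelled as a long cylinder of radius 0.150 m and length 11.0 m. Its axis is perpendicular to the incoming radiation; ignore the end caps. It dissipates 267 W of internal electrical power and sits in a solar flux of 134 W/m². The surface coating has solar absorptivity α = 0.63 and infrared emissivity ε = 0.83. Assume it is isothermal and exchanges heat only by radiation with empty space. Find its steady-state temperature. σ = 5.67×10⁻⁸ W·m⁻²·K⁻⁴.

At steady state, absorbed solar power + internal power = radiated power.
Absorbed: α·S·A_cross = 0.63·134·3.300 = 278.6 W (cross-section 2rL).
Total input = 278.6 + 267 = 545.6 W.
Radiated: εσ·A_surf·T⁴ with A_surf = 2πrL = 10.37 m².
T⁴ = 545.6/(0.83·5.67×10⁻⁸·10.37) = 1.118×10⁹ K⁴.

T ≈ 183 K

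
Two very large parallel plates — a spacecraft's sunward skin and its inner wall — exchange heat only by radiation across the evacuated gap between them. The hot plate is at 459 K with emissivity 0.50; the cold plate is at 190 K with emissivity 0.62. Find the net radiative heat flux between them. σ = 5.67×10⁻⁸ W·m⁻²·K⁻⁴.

For two infinite grey parallel plates, q = σ(T₁⁴ − T₂⁴)/(1/ε₁ + 1/ε₂ − 1).
T₁⁴ − T₂⁴ = 4.439×10¹⁰ − 1.303×10⁹ = 4.308×10¹⁰ K⁴.
1/ε₁ + 1/ε₂ − 1 = 2.000 + 1.613 − 1 = 2.613.
q = 5.67×10⁻⁸ × 4.308×10¹⁰ / 2.613.

q ≈ 935 W/m²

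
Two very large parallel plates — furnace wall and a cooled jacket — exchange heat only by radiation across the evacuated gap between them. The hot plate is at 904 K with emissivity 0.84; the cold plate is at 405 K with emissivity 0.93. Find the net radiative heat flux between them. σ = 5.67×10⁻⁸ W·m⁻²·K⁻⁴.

q ≈ 28700 W/m²

For two infinite grey parallel plates, q = σ(T₁⁴ − T₂⁴)/(1/ε₁ + 1/ε₂ − 1).
T₁⁴ − T₂⁴ = 6.678×10¹¹ − 2.690×10¹⁰ = 6.409×10¹¹ K⁴.
1/ε₁ + 1/ε₂ − 1 = 1.190 + 1.075 − 1 = 1.266.
q = 5.67×10⁻⁸ × 6.409×10¹¹ / 1.266.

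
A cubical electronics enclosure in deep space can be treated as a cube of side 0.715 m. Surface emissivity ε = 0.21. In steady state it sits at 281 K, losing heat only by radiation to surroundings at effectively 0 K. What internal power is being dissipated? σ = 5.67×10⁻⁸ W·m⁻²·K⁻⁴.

P ≈ 228 W

Steady state: P = εσA T⁴.
A = 6L² = 3.067 m²; T⁴ = (281)⁴ = 6.235×10⁹ K⁴.
P = 0.21 × 5.67×10⁻⁸ × 3.067 × 6.235×10⁹.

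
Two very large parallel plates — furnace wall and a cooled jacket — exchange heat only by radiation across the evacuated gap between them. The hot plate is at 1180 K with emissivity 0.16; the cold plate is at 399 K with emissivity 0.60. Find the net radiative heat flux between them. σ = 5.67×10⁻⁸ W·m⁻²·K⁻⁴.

For two infinite grey parallel plates, q = σ(T₁⁴ − T₂⁴)/(1/ε₁ + 1/ε₂ − 1).
T₁⁴ − T₂⁴ = 1.939×10¹² − 2.534×10¹⁰ = 1.913×10¹² K⁴.
1/ε₁ + 1/ε₂ − 1 = 6.250 + 1.667 − 1 = 6.917.
q = 5.67×10⁻⁸ × 1.913×10¹² / 6.917.

q ≈ 15700 W/m²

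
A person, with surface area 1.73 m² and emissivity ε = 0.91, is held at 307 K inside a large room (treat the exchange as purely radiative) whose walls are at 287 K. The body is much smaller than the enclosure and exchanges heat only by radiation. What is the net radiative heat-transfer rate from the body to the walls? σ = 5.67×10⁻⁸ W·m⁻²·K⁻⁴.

For a small grey body in a large enclosure: P_net = εσA(T_body⁴ − T_wall⁴).
A = 1.73 m²; T_body⁴ − T_wall⁴ = 8.883×10⁹ − 6.785×10⁹ = 2.098×10⁹ K⁴.
|P_net| = 0.91·5.67×10⁻⁸·1.730·2.098×10⁹.

P_net ≈ 187 W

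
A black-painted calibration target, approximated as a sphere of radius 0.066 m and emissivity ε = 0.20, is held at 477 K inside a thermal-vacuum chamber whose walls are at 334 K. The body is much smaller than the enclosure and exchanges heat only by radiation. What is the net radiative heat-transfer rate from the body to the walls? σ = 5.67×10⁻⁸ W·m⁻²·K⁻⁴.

P_net ≈ 24.4 W

For a small grey body in a large enclosure: P_net = εσA(T_body⁴ − T_wall⁴).
A = 4πr² = 0.05474 m²; T_body⁴ − T_wall⁴ = 5.177×10¹⁰ − 1.244×10¹⁰ = 3.932×10¹⁰ K⁴.
|P_net| = 0.20·5.67×10⁻⁸·0.05474·3.932×10¹⁰.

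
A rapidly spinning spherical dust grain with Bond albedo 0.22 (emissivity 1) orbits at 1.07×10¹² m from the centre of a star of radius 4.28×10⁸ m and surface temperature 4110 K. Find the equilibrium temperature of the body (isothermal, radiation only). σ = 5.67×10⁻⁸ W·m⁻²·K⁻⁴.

The star's surface emits σT_*⁴; at distance d the flux is S = σT_*⁴(R_*/d)².
S = 5.67×10⁻⁸·(4110)⁴·(4.28×10⁸/1.07×10¹²)² = 2.589 W/m².
For an isothermal sphere T⁴ = (1−a)S/(4σ) = 8.903×10⁶ K⁴.

T ≈ 54.6 K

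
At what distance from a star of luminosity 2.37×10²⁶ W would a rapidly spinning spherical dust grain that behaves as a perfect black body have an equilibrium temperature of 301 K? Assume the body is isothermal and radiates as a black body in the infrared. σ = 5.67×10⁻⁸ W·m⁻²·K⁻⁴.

For an isothermal black-emitting sphere, (1−a)S·πr² = σ·4πr²·T⁴ ⇒ S = 4σT⁴/(1−a).
S = 4·5.67×10⁻⁸·(301)⁴/1.00 = 1862 W/m².
Flux falls as S = L/(4πd²), so d = √(L/(4πS)) = √(2.37×10²⁶/(4π·1862)).

d ≈ 1.01×10¹¹ m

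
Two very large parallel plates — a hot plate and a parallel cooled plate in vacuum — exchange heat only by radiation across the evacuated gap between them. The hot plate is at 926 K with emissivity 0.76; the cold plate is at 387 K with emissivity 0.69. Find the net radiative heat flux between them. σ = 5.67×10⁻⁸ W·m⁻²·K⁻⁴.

For two infinite grey parallel plates, q = σ(T₁⁴ − T₂⁴)/(1/ε₁ + 1/ε₂ − 1).
T₁⁴ − T₂⁴ = 7.353×10¹¹ − 2.243×10¹⁰ = 7.128×10¹¹ K⁴.
1/ε₁ + 1/ε₂ − 1 = 1.316 + 1.449 − 1 = 1.765.
q = 5.67×10⁻⁸ × 7.128×10¹¹ / 1.765.

q ≈ 22900 W/m²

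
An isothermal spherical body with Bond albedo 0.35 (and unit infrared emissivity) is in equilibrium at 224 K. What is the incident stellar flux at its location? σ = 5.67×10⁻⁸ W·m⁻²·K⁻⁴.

(1−a)S·πr² = σ·4πr²·T⁴ ⇒ S = 4σT⁴/(1−a).
S = 4·5.67×10⁻⁸·2.518×10⁹/0.650.

S ≈ 878 W/m²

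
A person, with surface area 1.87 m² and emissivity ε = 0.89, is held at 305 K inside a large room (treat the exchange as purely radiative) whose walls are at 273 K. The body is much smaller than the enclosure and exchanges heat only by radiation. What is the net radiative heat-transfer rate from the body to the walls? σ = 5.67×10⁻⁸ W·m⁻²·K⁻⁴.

P_net ≈ 292 W

For a small grey body in a large enclosure: P_net = εσA(T_body⁴ − T_wall⁴).
A = 1.87 m²; T_body⁴ − T_wall⁴ = 8.654×10⁹ − 5.555×10⁹ = 3.099×10⁹ K⁴.
|P_net| = 0.89·5.67×10⁻⁸·1.870·3.099×10⁹.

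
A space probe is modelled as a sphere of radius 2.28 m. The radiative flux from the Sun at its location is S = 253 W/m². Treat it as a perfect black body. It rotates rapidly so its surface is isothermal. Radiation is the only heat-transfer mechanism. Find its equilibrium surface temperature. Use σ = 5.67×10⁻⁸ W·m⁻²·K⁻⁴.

T ≈ 183 K

At equilibrium, absorbed power = emitted power.
Absorbing cross-section = πr² = 16.33 m²; emitting surface = 4πr² = 65.33 m² (ratio 4).
S·A_cross = εσ·A_surf·T⁴  ⇒  T⁴ = S/(4σ).
T⁴ = 1.00·253/(4·5.67×10⁻⁸) = 1.116×10⁹ K⁴.
T = (1.116×10⁹)^(1/4).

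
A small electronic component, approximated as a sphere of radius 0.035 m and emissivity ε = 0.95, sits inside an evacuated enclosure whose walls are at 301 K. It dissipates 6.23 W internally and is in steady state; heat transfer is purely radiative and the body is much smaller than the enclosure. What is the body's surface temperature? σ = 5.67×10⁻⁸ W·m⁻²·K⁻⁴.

T ≈ 354 K

For a small grey body in a large enclosure, net radiated power = εσA(T⁴ − T_w⁴).
Steady state: P = εσA(T⁴ − T_w⁴) with A = 4πr² = 0.01539 m².
T⁴ = P/(εσA) + T_w⁴ = 6.23/(0.95·5.67×10⁻⁸·0.01539) + (301)⁴
    = 7.513×10⁹ + 8.209×10⁹ = 1.572×10¹⁰ K⁴.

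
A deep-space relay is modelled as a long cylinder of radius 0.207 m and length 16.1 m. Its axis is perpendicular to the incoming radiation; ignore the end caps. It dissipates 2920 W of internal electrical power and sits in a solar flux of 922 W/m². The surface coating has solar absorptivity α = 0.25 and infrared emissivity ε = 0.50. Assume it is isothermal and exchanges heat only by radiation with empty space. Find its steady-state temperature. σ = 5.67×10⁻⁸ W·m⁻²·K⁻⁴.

At steady state, absorbed solar power + internal power = radiated power.
Absorbed: α·S·A_cross = 0.25·922·6.665 = 1536 W (cross-section 2rL).
Total input = 1536 + 2920 = 4456 W.
Radiated: εσ·A_surf·T⁴ with A_surf = 2πrL = 20.94 m².
T⁴ = 4456/(0.50·5.67×10⁻⁸·20.94) = 7.507×10⁹ K⁴.

T ≈ 294 K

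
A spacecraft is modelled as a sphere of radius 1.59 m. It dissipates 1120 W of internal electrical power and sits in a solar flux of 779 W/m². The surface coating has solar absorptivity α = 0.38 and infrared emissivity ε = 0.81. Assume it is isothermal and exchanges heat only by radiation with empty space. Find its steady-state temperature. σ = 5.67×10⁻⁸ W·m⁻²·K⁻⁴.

T ≈ 221 K

At steady state, absorbed solar power + internal power = radiated power.
Absorbed: α·S·A_cross = 0.38·779·7.942 = 2351 W (cross-section πr²).
Total input = 2351 + 1120 = 3471 W.
Radiated: εσ·A_surf·T⁴ with A_surf = 4πr² = 31.77 m².
T⁴ = 3471/(0.81·5.67×10⁻⁸·31.77) = 2.379×10⁹ K⁴.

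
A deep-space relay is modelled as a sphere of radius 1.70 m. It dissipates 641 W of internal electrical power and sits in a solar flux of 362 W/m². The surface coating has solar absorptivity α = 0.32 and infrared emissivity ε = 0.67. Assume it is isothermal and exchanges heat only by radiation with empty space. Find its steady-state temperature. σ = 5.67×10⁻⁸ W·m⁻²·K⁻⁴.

T ≈ 187 K

At steady state, absorbed solar power + internal power = radiated power.
Absorbed: α·S·A_cross = 0.32·362·9.079 = 1052 W (cross-section πr²).
Total input = 1052 + 641 = 1693 W.
Radiated: εσ·A_surf·T⁴ with A_surf = 4πr² = 36.32 m².
T⁴ = 1693/(0.67·5.67×10⁻⁸·36.32) = 1.227×10⁹ K⁴.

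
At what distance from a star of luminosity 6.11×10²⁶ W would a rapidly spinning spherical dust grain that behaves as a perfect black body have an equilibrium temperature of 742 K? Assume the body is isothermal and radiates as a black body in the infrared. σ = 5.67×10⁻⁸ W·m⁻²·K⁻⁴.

d ≈ 2.66×10¹⁰ m

For an isothermal black-emitting sphere, (1−a)S·πr² = σ·4πr²·T⁴ ⇒ S = 4σT⁴/(1−a).
S = 4·5.67×10⁻⁸·(742)⁴/1.00 = 68750 W/m².
Flux falls as S = L/(4πd²), so d = √(L/(4πS)) = √(6.11×10²⁶/(4π·68750)).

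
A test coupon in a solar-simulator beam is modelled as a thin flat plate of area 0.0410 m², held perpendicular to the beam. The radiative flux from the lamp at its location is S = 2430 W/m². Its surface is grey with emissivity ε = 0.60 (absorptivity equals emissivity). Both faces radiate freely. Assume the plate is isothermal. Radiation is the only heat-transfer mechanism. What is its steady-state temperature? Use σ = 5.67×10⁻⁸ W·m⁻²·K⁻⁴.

T ≈ 383 K

At equilibrium, absorbed power = emitted power.
Absorbing cross-section = A = 0.04100 m²; emitting surface = 2A = 0.08200 m² (ratio 2).
εS·A_cross = εσ·A_surf·T⁴  ⇒  T⁴ = S/(2σ)   (ε cancels).
T⁴ = 2430/(2·5.67×10⁻⁸) = 2.143×10¹⁰ K⁴.
T = (2.143×10¹⁰)^(1/4).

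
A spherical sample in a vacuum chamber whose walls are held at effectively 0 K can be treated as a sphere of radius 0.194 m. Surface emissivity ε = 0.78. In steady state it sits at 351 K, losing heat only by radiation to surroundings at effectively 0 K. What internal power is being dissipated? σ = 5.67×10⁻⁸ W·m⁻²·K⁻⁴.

Steady state: P = εσA T⁴.
A = 4πr² = 0.4729 m²; T⁴ = (351)⁴ = 1.518×10¹⁰ K⁴.
P = 0.78 × 5.67×10⁻⁸ × 0.4729 × 1.518×10¹⁰.

P ≈ 317 W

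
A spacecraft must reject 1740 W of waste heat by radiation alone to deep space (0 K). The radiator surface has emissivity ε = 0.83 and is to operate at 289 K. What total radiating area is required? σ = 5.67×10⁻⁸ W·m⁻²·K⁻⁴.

A ≈ 5.30 m²

P = εσA T⁴ ⇒ A = P/(εσT⁴).
T⁴ = 6.976×10⁹ K⁴.
A = 1740/(0.83 × 5.67×10⁻⁸ × 6.976×10⁹).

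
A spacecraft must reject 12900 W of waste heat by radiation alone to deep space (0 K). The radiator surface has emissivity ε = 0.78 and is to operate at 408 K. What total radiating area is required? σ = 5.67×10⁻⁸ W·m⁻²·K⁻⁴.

A ≈ 10.5 m²

P = εσA T⁴ ⇒ A = P/(εσT⁴).
T⁴ = 2.771×10¹⁰ K⁴.
A = 12900/(0.78 × 5.67×10⁻⁸ × 2.771×10¹⁰).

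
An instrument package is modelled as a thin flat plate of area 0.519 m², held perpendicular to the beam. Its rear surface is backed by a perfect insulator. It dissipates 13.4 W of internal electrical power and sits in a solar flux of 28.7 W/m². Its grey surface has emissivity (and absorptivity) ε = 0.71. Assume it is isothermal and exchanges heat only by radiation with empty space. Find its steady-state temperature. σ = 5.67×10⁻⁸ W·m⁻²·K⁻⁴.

T ≈ 184 K

At steady state, absorbed solar power + internal power = radiated power.
Absorbed: α·S·A_cross = 0.71·28.7·0.5190 = 10.58 W (cross-section A).
Total input = 10.58 + 13.4 = 23.98 W.
Radiated: εσ·A_surf·T⁴ with A_surf = A = 0.5190 m².
T⁴ = 23.98/(0.71·5.67×10⁻⁸·0.5190) = 1.148×10⁹ K⁴.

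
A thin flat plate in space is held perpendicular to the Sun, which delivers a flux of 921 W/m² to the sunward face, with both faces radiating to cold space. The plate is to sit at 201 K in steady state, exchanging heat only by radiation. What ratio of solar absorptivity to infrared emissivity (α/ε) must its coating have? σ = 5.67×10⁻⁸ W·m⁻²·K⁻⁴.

α/ε ≈ 0.201

Balance: αS·A = εσ·2A·T⁴ ⇒ α/ε = 2σT⁴/S.
α/ε = 2·5.67×10⁻⁸·(201)⁴/921 = 2·5.67×10⁻⁸·1.632×10⁹/921.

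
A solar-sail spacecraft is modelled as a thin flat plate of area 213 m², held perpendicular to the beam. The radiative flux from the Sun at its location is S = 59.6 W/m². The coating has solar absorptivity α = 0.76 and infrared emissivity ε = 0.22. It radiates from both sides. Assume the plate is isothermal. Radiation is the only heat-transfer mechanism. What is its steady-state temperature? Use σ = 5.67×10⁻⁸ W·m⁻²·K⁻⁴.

T ≈ 206 K

At equilibrium, absorbed power = emitted power.
Absorbing cross-section = A = 213.0 m²; emitting surface = 2A = 426.0 m² (ratio 2).
αS·A_cross = εσ·A_surf·T⁴  ⇒  T⁴ = αS/(ε·2σ).
T⁴ = 0.760·59.6/(0.22·2·5.67×10⁻⁸) = 1.816×10⁹ K⁴.
T = (1.816×10⁹)^(1/4).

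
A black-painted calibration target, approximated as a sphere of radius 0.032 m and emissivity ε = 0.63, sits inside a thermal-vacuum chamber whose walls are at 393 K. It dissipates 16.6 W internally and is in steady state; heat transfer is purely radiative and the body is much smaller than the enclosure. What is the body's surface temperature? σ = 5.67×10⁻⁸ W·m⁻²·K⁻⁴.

For a small grey body in a large enclosure, net radiated power = εσA(T⁴ − T_w⁴).
Steady state: P = εσA(T⁴ − T_w⁴) with A = 4πr² = 0.01287 m².
T⁴ = P/(εσA) + T_w⁴ = 16.6/(0.63·5.67×10⁻⁸·0.01287) + (393)⁴
    = 3.611×10¹⁰ + 2.385×10¹⁰ = 5.997×10¹⁰ K⁴.

T ≈ 495 K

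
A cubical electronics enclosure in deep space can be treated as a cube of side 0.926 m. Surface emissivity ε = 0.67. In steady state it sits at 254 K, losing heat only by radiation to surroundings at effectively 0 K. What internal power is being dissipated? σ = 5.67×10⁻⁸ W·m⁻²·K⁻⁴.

Steady state: P = εσA T⁴.
A = 6L² = 5.145 m²; T⁴ = (254)⁴ = 4.162×10⁹ K⁴.
P = 0.67 × 5.67×10⁻⁸ × 5.145 × 4.162×10⁹.

P ≈ 814 W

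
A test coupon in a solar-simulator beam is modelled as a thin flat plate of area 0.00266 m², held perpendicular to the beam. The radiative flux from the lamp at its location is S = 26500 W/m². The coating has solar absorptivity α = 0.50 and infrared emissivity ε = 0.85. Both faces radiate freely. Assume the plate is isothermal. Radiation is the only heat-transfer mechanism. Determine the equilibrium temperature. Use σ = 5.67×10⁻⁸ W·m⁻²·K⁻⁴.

T ≈ 609 K

At equilibrium, absorbed power = emitted power.
Absorbing cross-section = A = 0.002660 m²; emitting surface = 2A = 0.005320 m² (ratio 2).
αS·A_cross = εσ·A_surf·T⁴  ⇒  T⁴ = αS/(ε·2σ).
T⁴ = 0.500·26500/(0.85·2·5.67×10⁻⁸) = 1.375×10¹¹ K⁴.
T = (1.375×10¹¹)^(1/4).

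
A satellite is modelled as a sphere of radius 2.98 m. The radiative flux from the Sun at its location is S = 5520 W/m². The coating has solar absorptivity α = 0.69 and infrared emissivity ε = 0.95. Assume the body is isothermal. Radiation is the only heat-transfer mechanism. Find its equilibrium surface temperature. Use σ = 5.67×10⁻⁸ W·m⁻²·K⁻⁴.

T ≈ 365 K

At equilibrium, absorbed power = emitted power.
Absorbing cross-section = πr² = 27.90 m²; emitting surface = 4πr² = 111.6 m² (ratio 4).
αS·A_cross = εσ·A_surf·T⁴  ⇒  T⁴ = αS/(ε·4σ).
T⁴ = 0.690·5520/(0.95·4·5.67×10⁻⁸) = 1.768×10¹⁰ K⁴.
T = (1.768×10¹⁰)^(1/4).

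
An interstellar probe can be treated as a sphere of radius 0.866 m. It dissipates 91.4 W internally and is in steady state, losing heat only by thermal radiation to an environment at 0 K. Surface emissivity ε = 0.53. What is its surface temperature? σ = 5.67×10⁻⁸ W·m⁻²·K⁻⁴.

T ≈ 134 K

Steady state: internal power = radiated power, P = εσA T⁴.
Radiating area A = 4πr² = 9.424 m².
T⁴ = P/(εσA) = 91.4/(0.53·5.67×10⁻⁸·9.424) = 3.227×10⁸ K⁴.
T = (3.227×10⁸)^(1/4).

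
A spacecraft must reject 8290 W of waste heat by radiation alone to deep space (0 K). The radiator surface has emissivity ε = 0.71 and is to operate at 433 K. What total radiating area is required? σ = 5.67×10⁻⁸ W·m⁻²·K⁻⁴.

A ≈ 5.86 m²

P = εσA T⁴ ⇒ A = P/(εσT⁴).
T⁴ = 3.515×10¹⁰ K⁴.
A = 8290/(0.71 × 5.67×10⁻⁸ × 3.515×10¹⁰).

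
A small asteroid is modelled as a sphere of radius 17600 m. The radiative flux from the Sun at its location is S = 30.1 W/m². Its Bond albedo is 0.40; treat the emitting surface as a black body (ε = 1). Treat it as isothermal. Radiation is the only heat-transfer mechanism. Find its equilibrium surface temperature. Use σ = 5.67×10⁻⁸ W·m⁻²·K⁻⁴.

T ≈ 94.5 K

At equilibrium, absorbed power = emitted power.
Absorbing cross-section = πr² = 9.731×10⁸ m²; emitting surface = 4πr² = 3.893×10⁹ m² (ratio 4).
(1−a)S·A_cross = εσ·A_surf·T⁴  ⇒  T⁴ = (1−a)S/(4σ).
T⁴ = 0.600·30.1/(4·5.67×10⁻⁸) = 7.963×10⁷ K⁴.
T = (7.963×10⁷)^(1/4).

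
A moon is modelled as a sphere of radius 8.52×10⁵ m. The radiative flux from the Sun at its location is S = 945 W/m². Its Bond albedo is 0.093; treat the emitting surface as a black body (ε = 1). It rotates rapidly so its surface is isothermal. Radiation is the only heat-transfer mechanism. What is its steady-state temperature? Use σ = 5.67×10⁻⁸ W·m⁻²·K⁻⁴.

At equilibrium, absorbed power = emitted power.
Absorbing cross-section = πr² = 2.280×10¹² m²; emitting surface = 4πr² = 9.122×10¹² m² (ratio 4).
(1−a)S·A_cross = εσ·A_surf·T⁴  ⇒  T⁴ = (1−a)S/(4σ).
T⁴ = 0.907·945/(4·5.67×10⁻⁸) = 3.779×10⁹ K⁴.
T = (3.779×10⁹)^(1/4).

T ≈ 248 K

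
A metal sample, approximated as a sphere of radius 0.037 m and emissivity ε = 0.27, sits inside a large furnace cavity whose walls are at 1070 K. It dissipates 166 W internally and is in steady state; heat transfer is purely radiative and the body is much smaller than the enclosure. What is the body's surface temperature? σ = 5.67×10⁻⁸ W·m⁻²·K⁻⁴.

T ≈ 1180 K

For a small grey body in a large enclosure, net radiated power = εσA(T⁴ − T_w⁴).
Steady state: P = εσA(T⁴ − T_w⁴) with A = 4πr² = 0.01720 m².
T⁴ = P/(εσA) + T_w⁴ = 166/(0.27·5.67×10⁻⁸·0.01720) + (1070)⁴
    = 6.303×10¹¹ + 1.311×10¹² = 1.941×10¹² K⁴.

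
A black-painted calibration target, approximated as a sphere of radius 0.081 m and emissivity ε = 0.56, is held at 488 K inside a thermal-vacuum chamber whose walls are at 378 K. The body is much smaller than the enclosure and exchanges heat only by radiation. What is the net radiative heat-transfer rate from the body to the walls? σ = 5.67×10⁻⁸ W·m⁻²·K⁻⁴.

P_net ≈ 95.0 W

For a small grey body in a large enclosure: P_net = εσA(T_body⁴ − T_wall⁴).
A = 4πr² = 0.08245 m²; T_body⁴ − T_wall⁴ = 5.671×10¹⁰ − 2.042×10¹⁰ = 3.630×10¹⁰ K⁴.
|P_net| = 0.56·5.67×10⁻⁸·0.08245·3.630×10¹⁰.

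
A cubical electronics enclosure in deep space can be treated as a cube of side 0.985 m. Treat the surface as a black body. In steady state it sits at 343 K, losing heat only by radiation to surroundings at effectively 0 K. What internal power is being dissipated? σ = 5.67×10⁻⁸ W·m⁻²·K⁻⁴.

P ≈ 4570 W

Steady state: P = εσA T⁴.
A = 6L² = 5.821 m²; T⁴ = (343)⁴ = 1.384×10¹⁰ K⁴.
P = 1.0 × 5.67×10⁻⁸ × 5.821 × 1.384×10¹⁰.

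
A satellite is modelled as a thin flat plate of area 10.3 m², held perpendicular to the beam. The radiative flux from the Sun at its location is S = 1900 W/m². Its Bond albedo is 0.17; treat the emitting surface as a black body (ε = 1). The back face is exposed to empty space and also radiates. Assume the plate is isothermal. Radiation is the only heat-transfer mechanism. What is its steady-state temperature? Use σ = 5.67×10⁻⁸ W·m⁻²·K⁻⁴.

At equilibrium, absorbed power = emitted power.
Absorbing cross-section = A = 10.30 m²; emitting surface = 2A = 20.60 m² (ratio 2).
(1−a)S·A_cross = εσ·A_surf·T⁴  ⇒  T⁴ = (1−a)S/(2σ).
T⁴ = 0.830·1900/(2·5.67×10⁻⁸) = 1.391×10¹⁰ K⁴.
T = (1.391×10¹⁰)^(1/4).

T ≈ 343 K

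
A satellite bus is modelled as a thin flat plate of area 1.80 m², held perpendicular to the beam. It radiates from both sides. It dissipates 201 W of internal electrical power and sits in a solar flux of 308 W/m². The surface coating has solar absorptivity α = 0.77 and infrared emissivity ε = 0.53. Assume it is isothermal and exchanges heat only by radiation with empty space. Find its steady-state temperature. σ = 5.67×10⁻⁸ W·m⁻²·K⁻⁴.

T ≈ 276 K

At steady state, absorbed solar power + internal power = radiated power.
Absorbed: α·S·A_cross = 0.77·308·1.800 = 426.9 W (cross-section A).
Total input = 426.9 + 201 = 627.9 W.
Radiated: εσ·A_surf·T⁴ with A_surf = 2A = 3.600 m².
T⁴ = 627.9/(0.53·5.67×10⁻⁸·3.600) = 5.804×10⁹ K⁴.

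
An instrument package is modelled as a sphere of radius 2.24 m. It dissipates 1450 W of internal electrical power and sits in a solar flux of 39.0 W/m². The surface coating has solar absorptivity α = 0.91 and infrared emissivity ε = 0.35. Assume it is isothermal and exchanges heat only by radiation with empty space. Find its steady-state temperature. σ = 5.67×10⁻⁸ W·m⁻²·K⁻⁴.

At steady state, absorbed solar power + internal power = radiated power.
Absorbed: α·S·A_cross = 0.91·39.0·15.76 = 559.4 W (cross-section πr²).
Total input = 559.4 + 1450 = 2009 W.
Radiated: εσ·A_surf·T⁴ with A_surf = 4πr² = 63.05 m².
T⁴ = 2009/(0.35·5.67×10⁻⁸·63.05) = 1.606×10⁹ K⁴.

T ≈ 200 K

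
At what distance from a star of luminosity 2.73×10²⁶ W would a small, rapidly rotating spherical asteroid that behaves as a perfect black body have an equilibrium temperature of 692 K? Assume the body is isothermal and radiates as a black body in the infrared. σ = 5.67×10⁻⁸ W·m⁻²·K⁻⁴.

For an isothermal black-emitting sphere, (1−a)S·πr² = σ·4πr²·T⁴ ⇒ S = 4σT⁴/(1−a).
S = 4·5.67×10⁻⁸·(692)⁴/1.00 = 52010 W/m².
Flux falls as S = L/(4πd²), so d = √(L/(4πS)) = √(2.73×10²⁶/(4π·52010)).

d ≈ 2.04×10¹⁰ m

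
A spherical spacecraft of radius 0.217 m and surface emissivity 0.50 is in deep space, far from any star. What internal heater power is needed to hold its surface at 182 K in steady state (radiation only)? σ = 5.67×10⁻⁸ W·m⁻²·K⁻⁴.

P = εσ·4πr²·T⁴.
4πr² = 0.5917 m²; T⁴ = 1.097×10⁹ K⁴.
P = 0.50·5.67×10⁻⁸·0.5917·1.097×10⁹.

P ≈ 18.4 W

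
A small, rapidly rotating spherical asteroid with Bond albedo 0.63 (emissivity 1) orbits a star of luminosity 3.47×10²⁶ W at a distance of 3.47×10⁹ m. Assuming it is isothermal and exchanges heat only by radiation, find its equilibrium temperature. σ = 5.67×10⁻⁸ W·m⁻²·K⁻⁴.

First find the stellar flux at distance d: S = L/(4πd²) = 3.47×10²⁶/(4π·(3.47×10⁹)²) = 2.293×10⁶ W/m².
For an isothermal sphere, absorbed (1−a)S·πr² = emitted σ·4πr²·T⁴, so T⁴ = (1−a)S/(4σ).
T⁴ = 0.370·2.293×10⁶/(4·5.67×10⁻⁸) = 3.741×10¹² K⁴.

T ≈ 1390 K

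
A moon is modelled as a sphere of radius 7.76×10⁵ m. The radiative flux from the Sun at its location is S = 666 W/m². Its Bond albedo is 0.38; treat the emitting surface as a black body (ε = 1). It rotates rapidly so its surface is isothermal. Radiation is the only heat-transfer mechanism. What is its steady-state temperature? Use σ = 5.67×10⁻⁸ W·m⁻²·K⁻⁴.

At equilibrium, absorbed power = emitted power.
Absorbing cross-section = πr² = 1.892×10¹² m²; emitting surface = 4πr² = 7.567×10¹² m² (ratio 4).
(1−a)S·A_cross = εσ·A_surf·T⁴  ⇒  T⁴ = (1−a)S/(4σ).
T⁴ = 0.620·666/(4·5.67×10⁻⁸) = 1.821×10⁹ K⁴.
T = (1.821×10⁹)^(1/4).

T ≈ 207 K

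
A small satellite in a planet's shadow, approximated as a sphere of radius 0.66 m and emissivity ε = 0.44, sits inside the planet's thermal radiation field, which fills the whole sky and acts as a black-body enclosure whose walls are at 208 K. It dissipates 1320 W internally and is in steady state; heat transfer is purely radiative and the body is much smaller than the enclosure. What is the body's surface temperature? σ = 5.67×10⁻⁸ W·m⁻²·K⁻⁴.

For a small grey body in a large enclosure, net radiated power = εσA(T⁴ − T_w⁴).
Steady state: P = εσA(T⁴ − T_w⁴) with A = 4πr² = 5.474 m².
T⁴ = P/(εσA) + T_w⁴ = 1320/(0.44·5.67×10⁻⁸·5.474) + (208)⁴
    = 9.666×10⁹ + 1.872×10⁹ = 1.154×10¹⁰ K⁴.

T ≈ 328 K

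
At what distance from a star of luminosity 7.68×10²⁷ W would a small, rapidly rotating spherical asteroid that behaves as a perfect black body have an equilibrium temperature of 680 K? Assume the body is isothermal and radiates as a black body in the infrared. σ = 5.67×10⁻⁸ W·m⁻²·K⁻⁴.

For an isothermal black-emitting sphere, (1−a)S·πr² = σ·4πr²·T⁴ ⇒ S = 4σT⁴/(1−a).
S = 4·5.67×10⁻⁸·(680)⁴/1.00 = 48490 W/m².
Flux falls as S = L/(4πd²), so d = √(L/(4πS)) = √(7.68×10²⁷/(4π·48490)).

d ≈ 1.12×10¹¹ m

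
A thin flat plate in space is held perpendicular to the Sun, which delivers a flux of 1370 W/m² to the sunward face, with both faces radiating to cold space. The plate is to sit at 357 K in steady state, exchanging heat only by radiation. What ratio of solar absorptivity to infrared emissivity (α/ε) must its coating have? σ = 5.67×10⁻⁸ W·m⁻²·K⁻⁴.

Balance: αS·A = εσ·2A·T⁴ ⇒ α/ε = 2σT⁴/S.
α/ε = 2·5.67×10⁻⁸·(357)⁴/1370 = 2·5.67×10⁻⁸·1.624×10¹⁰/1370.

α/ε ≈ 1.34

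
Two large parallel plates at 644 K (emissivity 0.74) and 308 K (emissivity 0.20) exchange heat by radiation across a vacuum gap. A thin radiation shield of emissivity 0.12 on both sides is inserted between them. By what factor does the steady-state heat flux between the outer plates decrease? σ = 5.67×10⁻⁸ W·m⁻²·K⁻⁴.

factor ≈ 3.93

Without shield: q₀ = σΔ(T⁴)/(1/ε₁+1/ε₂−1) with denominator 5.351.
With shield the two gaps are in series; the resistances add: (1/ε₁+1/ε_s−1)+(1/ε_s+1/ε₂−1) = 8.685+12.33 = 21.02.
Heat-flux ratio q₀/q = 21.02/5.351.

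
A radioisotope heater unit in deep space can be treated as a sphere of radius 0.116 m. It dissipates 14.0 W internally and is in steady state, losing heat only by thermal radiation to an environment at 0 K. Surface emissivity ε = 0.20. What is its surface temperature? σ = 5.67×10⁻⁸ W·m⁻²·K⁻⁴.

Steady state: internal power = radiated power, P = εσA T⁴.
Radiating area A = 4πr² = 0.1691 m².
T⁴ = P/(εσA) = 14.0/(0.20·5.67×10⁻⁸·0.1691) = 7.301×10⁹ K⁴.
T = (7.301×10⁹)^(1/4).

T ≈ 292 K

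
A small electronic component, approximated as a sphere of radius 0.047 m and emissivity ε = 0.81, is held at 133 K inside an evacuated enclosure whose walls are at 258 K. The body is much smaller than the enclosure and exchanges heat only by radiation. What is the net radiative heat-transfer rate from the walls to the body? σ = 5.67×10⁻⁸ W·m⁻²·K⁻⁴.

P_net ≈ 5.25 W

For a small grey body in a large enclosure: P_net = εσA(T_body⁴ − T_wall⁴).
A = 4πr² = 0.02776 m²; T_body⁴ − T_wall⁴ = 3.129×10⁸ − 4.431×10⁹ = -4.118×10⁹ K⁴.
|P_net| = 0.81·5.67×10⁻⁸·0.02776·4.118×10⁹.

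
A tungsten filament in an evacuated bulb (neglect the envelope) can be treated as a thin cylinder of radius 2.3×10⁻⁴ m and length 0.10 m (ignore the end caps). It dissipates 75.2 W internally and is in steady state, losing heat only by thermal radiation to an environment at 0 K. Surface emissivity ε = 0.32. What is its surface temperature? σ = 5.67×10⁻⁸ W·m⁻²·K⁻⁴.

T ≈ 2310 K

Steady state: internal power = radiated power, P = εσA T⁴.
Radiating area A = 2πrL = 1.445×10⁻⁴ m².
T⁴ = P/(εσA) = 75.2/(0.32·5.67×10⁻⁸·1.445×10⁻⁴) = 2.868×10¹³ K⁴.
T = (2.868×10¹³)^(1/4).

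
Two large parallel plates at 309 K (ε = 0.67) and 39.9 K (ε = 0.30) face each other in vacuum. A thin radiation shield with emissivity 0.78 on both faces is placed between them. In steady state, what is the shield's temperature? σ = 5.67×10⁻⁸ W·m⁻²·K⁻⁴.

In steady state the net flux on the hot side equals that on the cold side.
σ(T₁⁴−T_s⁴)/D₁ = σ(T_s⁴−T₂⁴)/D₂, with D₁ = 1/ε₁+1/ε_s−1 = 1.775, D₂ = 1/ε_s+1/ε₂−1 = 3.615.
Solve for T_s⁴: T_s⁴ = (D₂·T₁⁴ + D₁·T₂⁴)/(D₁+D₂) = 6.116×10⁹ K⁴.

T_s ≈ 280 K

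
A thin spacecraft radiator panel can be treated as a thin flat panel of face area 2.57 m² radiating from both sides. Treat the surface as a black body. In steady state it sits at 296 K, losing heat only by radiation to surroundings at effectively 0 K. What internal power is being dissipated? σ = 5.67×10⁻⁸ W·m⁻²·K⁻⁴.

P ≈ 2240 W

Steady state: P = εσA T⁴.
A = 2·2.57 = 5.140 m²; T⁴ = (296)⁴ = 7.677×10⁹ K⁴.
P = 1.0 × 5.67×10⁻⁸ × 5.140 × 7.677×10⁹.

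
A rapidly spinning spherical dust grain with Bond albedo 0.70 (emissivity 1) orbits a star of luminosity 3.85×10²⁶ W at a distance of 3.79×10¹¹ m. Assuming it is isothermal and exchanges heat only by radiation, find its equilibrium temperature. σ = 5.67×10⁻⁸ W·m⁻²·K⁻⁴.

First find the stellar flux at distance d: S = L/(4πd²) = 3.85×10²⁶/(4π·(3.79×10¹¹)²) = 213.3 W/m².
For an isothermal sphere, absorbed (1−a)S·πr² = emitted σ·4πr²·T⁴, so T⁴ = (1−a)S/(4σ).
T⁴ = 0.300·213.3/(4·5.67×10⁻⁸) = 2.821×10⁸ K⁴.

T ≈ 130 K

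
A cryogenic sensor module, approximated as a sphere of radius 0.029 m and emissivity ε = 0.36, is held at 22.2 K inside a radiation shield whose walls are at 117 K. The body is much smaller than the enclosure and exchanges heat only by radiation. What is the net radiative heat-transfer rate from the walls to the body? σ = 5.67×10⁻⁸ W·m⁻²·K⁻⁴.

P_net ≈ 0.0404 W

For a small grey body in a large enclosure: P_net = εσA(T_body⁴ − T_wall⁴).
A = 4πr² = 0.01057 m²; T_body⁴ − T_wall⁴ = 2.429×10⁵ − 1.874×10⁸ = -1.871×10⁸ K⁴.
|P_net| = 0.36·5.67×10⁻⁸·0.01057·1.871×10⁸.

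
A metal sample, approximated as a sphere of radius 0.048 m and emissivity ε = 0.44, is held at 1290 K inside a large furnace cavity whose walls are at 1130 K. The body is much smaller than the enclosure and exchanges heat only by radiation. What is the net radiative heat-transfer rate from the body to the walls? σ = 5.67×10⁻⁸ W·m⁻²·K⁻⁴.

P_net ≈ 823 W

For a small grey body in a large enclosure: P_net = εσA(T_body⁴ − T_wall⁴).
A = 4πr² = 0.02895 m²; T_body⁴ − T_wall⁴ = 2.769×10¹² − 1.630×10¹² = 1.139×10¹² K⁴.
|P_net| = 0.44·5.67×10⁻⁸·0.02895·1.139×10¹².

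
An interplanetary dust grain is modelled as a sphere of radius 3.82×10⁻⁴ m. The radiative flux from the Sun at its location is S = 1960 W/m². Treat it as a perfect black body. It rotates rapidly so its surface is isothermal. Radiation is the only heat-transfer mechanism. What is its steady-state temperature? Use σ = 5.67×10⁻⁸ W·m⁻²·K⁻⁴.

T ≈ 305 K

At equilibrium, absorbed power = emitted power.
Absorbing cross-section = πr² = 4.584×10⁻⁷ m²; emitting surface = 4πr² = 1.834×10⁻⁶ m² (ratio 4).
S·A_cross = εσ·A_surf·T⁴  ⇒  T⁴ = S/(4σ).
T⁴ = 1.00·1960/(4·5.67×10⁻⁸) = 8.642×10⁹ K⁴.
T = (8.642×10⁹)^(1/4).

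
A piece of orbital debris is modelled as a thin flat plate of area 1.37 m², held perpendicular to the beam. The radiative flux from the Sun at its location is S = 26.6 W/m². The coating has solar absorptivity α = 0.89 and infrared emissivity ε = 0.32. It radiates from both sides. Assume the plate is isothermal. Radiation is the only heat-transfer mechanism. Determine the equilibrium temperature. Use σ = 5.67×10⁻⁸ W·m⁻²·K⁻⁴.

At equilibrium, absorbed power = emitted power.
Absorbing cross-section = A = 1.370 m²; emitting surface = 2A = 2.740 m² (ratio 2).
αS·A_cross = εσ·A_surf·T⁴  ⇒  T⁴ = αS/(ε·2σ).
T⁴ = 0.890·26.6/(0.32·2·5.67×10⁻⁸) = 6.524×10⁸ K⁴.
T = (6.524×10⁸)^(1/4).

T ≈ 160 K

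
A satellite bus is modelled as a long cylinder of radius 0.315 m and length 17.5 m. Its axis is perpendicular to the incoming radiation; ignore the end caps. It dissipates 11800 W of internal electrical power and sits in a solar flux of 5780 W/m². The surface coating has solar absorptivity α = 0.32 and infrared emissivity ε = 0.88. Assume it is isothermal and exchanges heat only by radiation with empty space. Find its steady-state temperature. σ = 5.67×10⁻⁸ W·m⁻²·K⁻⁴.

T ≈ 369 K

At steady state, absorbed solar power + internal power = radiated power.
Absorbed: α·S·A_cross = 0.32·5780·11.03 = 20390 W (cross-section 2rL).
Total input = 20390 + 11800 = 32190 W.
Radiated: εσ·A_surf·T⁴ with A_surf = 2πrL = 34.64 m².
T⁴ = 32190/(0.88·5.67×10⁻⁸·34.64) = 1.863×10¹⁰ K⁴.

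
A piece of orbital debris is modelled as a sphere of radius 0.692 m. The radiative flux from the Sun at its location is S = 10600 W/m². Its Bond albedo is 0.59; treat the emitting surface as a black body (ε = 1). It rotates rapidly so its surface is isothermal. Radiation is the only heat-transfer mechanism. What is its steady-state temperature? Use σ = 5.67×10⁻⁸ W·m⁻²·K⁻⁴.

T ≈ 372 K

At equilibrium, absorbed power = emitted power.
Absorbing cross-section = πr² = 1.504 m²; emitting surface = 4πr² = 6.018 m² (ratio 4).
(1−a)S·A_cross = εσ·A_surf·T⁴  ⇒  T⁴ = (1−a)S/(4σ).
T⁴ = 0.410·10600/(4·5.67×10⁻⁸) = 1.916×10¹⁰ K⁴.
T = (1.916×10¹⁰)^(1/4).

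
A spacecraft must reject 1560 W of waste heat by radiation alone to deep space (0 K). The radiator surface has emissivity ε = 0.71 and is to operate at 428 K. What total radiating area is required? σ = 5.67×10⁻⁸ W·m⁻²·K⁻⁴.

P = εσA T⁴ ⇒ A = P/(εσT⁴).
T⁴ = 3.356×10¹⁰ K⁴.
A = 1560/(0.71 × 5.67×10⁻⁸ × 3.356×10¹⁰).

A ≈ 1.15 m²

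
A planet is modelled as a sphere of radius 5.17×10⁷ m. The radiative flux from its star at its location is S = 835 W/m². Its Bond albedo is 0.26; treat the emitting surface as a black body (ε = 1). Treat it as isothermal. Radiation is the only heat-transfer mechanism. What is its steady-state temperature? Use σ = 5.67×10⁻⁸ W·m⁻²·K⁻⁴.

T ≈ 228 K

At equilibrium, absorbed power = emitted power.
Absorbing cross-section = πr² = 8.397×10¹⁵ m²; emitting surface = 4πr² = 3.359×10¹⁶ m² (ratio 4).
(1−a)S·A_cross = εσ·A_surf·T⁴  ⇒  T⁴ = (1−a)S/(4σ).
T⁴ = 0.740·835/(4·5.67×10⁻⁸) = 2.724×10⁹ K⁴.
T = (2.724×10⁹)^(1/4).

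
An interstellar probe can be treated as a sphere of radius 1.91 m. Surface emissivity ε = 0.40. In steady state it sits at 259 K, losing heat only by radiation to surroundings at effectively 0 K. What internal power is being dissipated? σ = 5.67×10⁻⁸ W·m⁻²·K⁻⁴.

Steady state: P = εσA T⁴.
A = 4πr² = 45.84 m²; T⁴ = (259)⁴ = 4.500×10⁹ K⁴.
P = 0.40 × 5.67×10⁻⁸ × 45.84 × 4.500×10⁹.

P ≈ 4680 W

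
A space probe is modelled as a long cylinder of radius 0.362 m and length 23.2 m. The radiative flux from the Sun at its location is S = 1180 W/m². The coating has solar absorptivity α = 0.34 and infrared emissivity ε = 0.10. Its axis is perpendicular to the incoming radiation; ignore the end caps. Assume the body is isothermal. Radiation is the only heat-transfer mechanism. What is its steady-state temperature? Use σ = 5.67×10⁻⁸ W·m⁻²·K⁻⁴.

T ≈ 387 K

At equilibrium, absorbed power = emitted power.
Absorbing cross-section = 2rL = 16.80 m²; emitting surface = 2πrL = 52.77 m² (ratio π).
αS·A_cross = εσ·A_surf·T⁴  ⇒  T⁴ = αS/(ε·πσ).
T⁴ = 0.340·1180/(0.10·π·5.67×10⁻⁸) = 2.252×10¹⁰ K⁴.
T = (2.252×10¹⁰)^(1/4).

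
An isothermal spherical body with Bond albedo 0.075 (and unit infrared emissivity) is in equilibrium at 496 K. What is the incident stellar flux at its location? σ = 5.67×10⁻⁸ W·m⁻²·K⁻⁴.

S ≈ 14800 W/m²

(1−a)S·πr² = σ·4πr²·T⁴ ⇒ S = 4σT⁴/(1−a).
S = 4·5.67×10⁻⁸·6.052×10¹⁰/0.925.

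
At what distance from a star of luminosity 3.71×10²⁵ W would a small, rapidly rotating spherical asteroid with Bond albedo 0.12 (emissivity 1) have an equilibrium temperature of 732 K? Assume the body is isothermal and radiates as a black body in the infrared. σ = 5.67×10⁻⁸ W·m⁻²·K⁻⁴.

d ≈ 6.32×10⁹ m

For an isothermal black-emitting sphere, (1−a)S·πr² = σ·4πr²·T⁴ ⇒ S = 4σT⁴/(1−a).
S = 4·5.67×10⁻⁸·(732)⁴/0.880 = 74000 W/m².
Flux falls as S = L/(4πd²), so d = √(L/(4πS)) = √(3.71×10²⁵/(4π·74000)).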